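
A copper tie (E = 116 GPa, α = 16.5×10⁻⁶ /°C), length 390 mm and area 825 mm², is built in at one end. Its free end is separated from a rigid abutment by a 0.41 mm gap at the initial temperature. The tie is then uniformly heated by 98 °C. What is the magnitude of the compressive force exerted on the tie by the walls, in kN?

P ≈ 54.1 kN

Unrestrained expansion: δ_free = αΔT L = 16.5×10⁻⁶ × 98 × 390 = 0.6306 mm.
This exceeds the 0.41 mm gap, so the wall pushes back. The portion of expansion that must be recovered elastically is δ_free − gap = 0.6306 − 0.41 = 0.2206 mm.
That suppressed elongation corresponds to σ = E·Δ/L = 116×10³ × 0.2206/390 = 65.62 MPa.
P = σA = 65.62 × 825 = 54.14 kN.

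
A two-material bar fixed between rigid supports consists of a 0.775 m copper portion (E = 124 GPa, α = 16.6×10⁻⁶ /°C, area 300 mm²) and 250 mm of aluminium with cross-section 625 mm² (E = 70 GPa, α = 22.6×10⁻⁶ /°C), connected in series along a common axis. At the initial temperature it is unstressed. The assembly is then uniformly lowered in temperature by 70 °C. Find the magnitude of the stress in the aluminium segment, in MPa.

σ ≈ 78.1 MPa (tensile)

If the supports were absent, the total length change would be Σ αᵢΔT Lᵢ = 16.6×10⁻⁶×70×775 + 22.6×10⁻⁶×70×250 = 1.296 mm.
The walls prevent any net length change, so an axial force P (same in every segment) develops. Compatibility: P · Σ Lᵢ/(AᵢEᵢ) = δ_free.
Σ Lᵢ/(AᵢEᵢ) = 775/(300×124×10³) + 250/(625×70×10³) = 2.655×10⁻⁵ mm/N.
P = 1.296 / 2.655×10⁻⁵ = 48820 N = 48.82 kN, tensile.
σ_{aluminium} = P / A = 48820 / 625 = 78.11 MPa.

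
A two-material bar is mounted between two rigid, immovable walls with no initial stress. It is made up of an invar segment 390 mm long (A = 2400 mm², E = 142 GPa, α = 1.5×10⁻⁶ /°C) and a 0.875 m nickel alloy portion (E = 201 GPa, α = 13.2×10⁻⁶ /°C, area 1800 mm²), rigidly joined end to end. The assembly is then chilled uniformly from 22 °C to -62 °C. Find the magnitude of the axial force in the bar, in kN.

Free thermal contraction of the whole bar: Σ αᵢΔT Lᵢ = 1.5×10⁻⁶×84×390 + 13.2×10⁻⁶×84×875 = 1.019 mm.
The walls prevent any net length change, so an axial force P (same in every segment) develops. Compatibility: P · Σ Lᵢ/(AᵢEᵢ) = δ_free.
The series flexibility is Σ Lᵢ/(AᵢEᵢ) = 390/(2400×142×10³) + 875/(1800×201×10³) = 3.563×10⁻⁶ mm/N.
So P = 1.019 / 3.563×10⁻⁶ = 286.1 kN, tensile.

P ≈ 286 kN (tensile)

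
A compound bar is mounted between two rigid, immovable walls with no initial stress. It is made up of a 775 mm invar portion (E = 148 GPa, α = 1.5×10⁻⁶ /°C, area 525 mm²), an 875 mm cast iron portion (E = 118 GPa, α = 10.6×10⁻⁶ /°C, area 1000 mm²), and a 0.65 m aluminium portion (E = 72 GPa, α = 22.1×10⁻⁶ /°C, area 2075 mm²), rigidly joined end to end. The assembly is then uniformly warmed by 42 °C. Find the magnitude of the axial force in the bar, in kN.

Free thermal expansion of the whole bar: Σ αᵢΔT Lᵢ = 1.5×10⁻⁶×42×775 + 10.6×10⁻⁶×42×875 + 22.1×10⁻⁶×42×650 = 1.042 mm.
The walls prevent any net length change, so an axial force P (same in every segment) develops. Compatibility: P · Σ Lᵢ/(AᵢEᵢ) = δ_free.
The series flexibility is Σ Lᵢ/(AᵢEᵢ) = 775/(525×148×10³) + 875/(1000×118×10³) + 650/(2075×72×10³) = 2.174×10⁻⁵ mm/N.
Hence P = δ_free / Σ(L/AE) = 1.042/2.174×10⁻⁵ = 47.92 kN (compressive).

P ≈ 47.9 kN (compressive)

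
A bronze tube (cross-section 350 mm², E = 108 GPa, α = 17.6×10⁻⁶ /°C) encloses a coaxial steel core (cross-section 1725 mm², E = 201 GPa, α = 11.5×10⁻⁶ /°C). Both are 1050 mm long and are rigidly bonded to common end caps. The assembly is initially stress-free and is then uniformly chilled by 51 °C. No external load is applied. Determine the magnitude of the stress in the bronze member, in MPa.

Equilibrium of a rigid end plate with no external load gives equal and opposite internal forces ±P in the two members. Since α_{bronze} > α_{steel}, cooling drives the bronze into tension and the steel into compression.
Compatibility of the two members (thermal + elastic change equal): (α₁ − α₂)ΔT = P·[1/(A₁E₁) + 1/(A₂E₂)].
|α₁ − α₂|·ΔT = 6.1×10⁻⁶ × 51 = 0.0003111.
1/(A₁E₁) + 1/(A₂E₂) = 1/(350×108×10³) + 1/(1725×201×10³) = 2.934×10⁻⁸ N⁻¹.
P = 0.0003111 / 2.934×10⁻⁸ = 10600 N = 10.6 kN.
σ_{bronze} = P/A₁ = 10600/350 = 30.3 MPa, tensile.

σ ≈ 30.3 MPa (tensile)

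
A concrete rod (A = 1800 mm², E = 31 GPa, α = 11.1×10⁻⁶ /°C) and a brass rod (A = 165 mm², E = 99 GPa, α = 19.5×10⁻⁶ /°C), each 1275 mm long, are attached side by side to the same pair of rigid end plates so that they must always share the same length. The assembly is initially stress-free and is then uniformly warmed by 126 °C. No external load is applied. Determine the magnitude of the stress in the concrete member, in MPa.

σ ≈ 7.43 MPa (tensile)

The brass has the larger α, so on heating it would change length more than the concrete if both were free. The rigid plates force a common final length, so the brass is put into compression and the concrete into tension, with equal and opposite forces P (no external load).
Compatibility of the two members (thermal + elastic change equal): (α₁ − α₂)ΔT = P·[1/(A₁E₁) + 1/(A₂E₂)].
|α₁ − α₂|·ΔT = 8.4×10⁻⁶ × 126 = 0.001058.
1/(A₁E₁) + 1/(A₂E₂) = 1/(1800×31×10³) + 1/(165×99×10³) = 7.914×10⁻⁸ N⁻¹.
So P = 0.001058 / 7.914×10⁻⁸ = 13.37 kN.
σ_{concrete} = P/A₁ = 13370/1800 = 7.43 MPa, tensile.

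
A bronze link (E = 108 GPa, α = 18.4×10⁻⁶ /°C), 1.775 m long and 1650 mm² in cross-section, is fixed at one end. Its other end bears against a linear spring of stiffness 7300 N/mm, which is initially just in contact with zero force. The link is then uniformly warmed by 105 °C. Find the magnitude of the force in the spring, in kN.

The unrestrained thermal change is αΔT L = 18.4×10⁻⁶ × 105 × 1775 = 3.429 mm.
Let P be the compressive force at the spring. The link shortens elastically by PL/(AE) and the spring compresses by P/k; together these equal δ_free.
P [ L/(AE) + 1/k ] = δ_free → P [ 1775/(1650×108×10³) + 1/(7300) ] = 3.429.
P = 3.429 / 0.0001469 = 23340 N.

P ≈ 23.3 kN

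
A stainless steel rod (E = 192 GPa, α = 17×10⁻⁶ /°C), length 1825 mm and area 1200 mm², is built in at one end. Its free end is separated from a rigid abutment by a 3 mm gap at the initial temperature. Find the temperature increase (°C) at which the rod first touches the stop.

Contact occurs when the free expansion equals the gap: αΔT L = 3 mm.
So ΔT = g/(αL) = 3/(17×10⁻⁶ × 1825) = 96.7 °C.

ΔT ≈ 96.7 °C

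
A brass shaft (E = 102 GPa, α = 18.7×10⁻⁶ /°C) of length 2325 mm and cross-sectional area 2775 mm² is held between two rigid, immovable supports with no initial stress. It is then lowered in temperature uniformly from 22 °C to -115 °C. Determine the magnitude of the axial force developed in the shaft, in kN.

P ≈ 725 kN (tensile)

The ends cannot move, so σ = EαΔT = 102×10³ × 18.7×10⁻⁶ × 137 = 261.3 MPa.
P = AEαΔT = 2775 × 102×10³ × 18.7×10⁻⁶ × 137 = 725.1 kN (tensile).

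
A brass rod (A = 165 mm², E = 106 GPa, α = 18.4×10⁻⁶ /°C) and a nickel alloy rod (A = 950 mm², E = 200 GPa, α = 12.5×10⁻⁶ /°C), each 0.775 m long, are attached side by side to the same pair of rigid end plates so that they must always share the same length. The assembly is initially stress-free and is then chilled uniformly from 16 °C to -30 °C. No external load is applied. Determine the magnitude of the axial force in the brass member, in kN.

P ≈ 4.35 kN (tensile in the brass)

Both members must finish at the same length. With the larger α, the brass tends to over-contract; the plates restrain it, putting the brass in tension and the nickel alloy in compression. With no external load the two internal forces are equal and opposite, magnitude P.
Setting the final lengths equal and cancelling L: (α₁ − α₂)ΔT = P/(A₁E₁) + P/(A₂E₂).
|α₁ − α₂|·ΔT = 5.9×10⁻⁶ × 46 = 0.0002714.
1/(A₁E₁) + 1/(A₂E₂) = 1/(165×106×10³) + 1/(950×200×10³) = 6.244×10⁻⁸ N⁻¹.
P = 0.0002714 / 6.244×10⁻⁸ = 4347 N = 4.347 kN.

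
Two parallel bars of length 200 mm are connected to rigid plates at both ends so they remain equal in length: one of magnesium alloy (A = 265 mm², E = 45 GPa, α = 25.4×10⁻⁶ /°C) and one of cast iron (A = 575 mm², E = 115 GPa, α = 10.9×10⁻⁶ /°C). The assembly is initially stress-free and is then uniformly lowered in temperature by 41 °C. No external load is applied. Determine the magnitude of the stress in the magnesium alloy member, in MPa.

The magnesium alloy has the larger α, so on cooling it would change length more than the cast iron if both were free. The rigid plates force a common final length, so the magnesium alloy is put into tension and the cast iron into compression, with equal and opposite forces P (no external load).
Compatibility of the two members (thermal + elastic change equal): (α₁ − α₂)ΔT = P·[1/(A₁E₁) + 1/(A₂E₂)].
|α₁ − α₂|·ΔT = 14.5×10⁻⁶ × 41 = 0.0005945.
1/(A₁E₁) + 1/(A₂E₂) = 1/(265×45×10³) + 1/(575×115×10³) = 9.898×10⁻⁸ N⁻¹.
P = 0.0005945 / 9.898×10⁻⁸ = 6006 N = 6.006 kN.
σ_{magnesium alloy} = P/A₁ = 6006/265 = 22.67 MPa, tensile.

σ ≈ 22.7 MPa (tensile)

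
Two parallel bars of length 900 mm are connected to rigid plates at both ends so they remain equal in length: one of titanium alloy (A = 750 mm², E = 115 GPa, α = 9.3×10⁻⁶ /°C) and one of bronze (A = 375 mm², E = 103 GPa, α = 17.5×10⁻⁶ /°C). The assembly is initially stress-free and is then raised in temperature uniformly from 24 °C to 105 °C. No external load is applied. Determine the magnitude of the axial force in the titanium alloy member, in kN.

P ≈ 17.7 kN (tensile in the titanium alloy)

Both members must finish at the same length. With the larger α, the bronze tends to over-expand; the plates restrain it, putting the bronze in compression and the titanium alloy in tension. With no external load the two internal forces are equal and opposite, magnitude P.
Compatibility of the two members (thermal + elastic change equal): (α₁ − α₂)ΔT = P·[1/(A₁E₁) + 1/(A₂E₂)].
|α₁ − α₂|·ΔT = 8.2×10⁻⁶ × 81 = 0.0006642.
1/(A₁E₁) + 1/(A₂E₂) = 1/(750×115×10³) + 1/(375×103×10³) = 3.748×10⁻⁸ N⁻¹.
So P = 0.0006642 / 3.748×10⁻⁸ = 17.72 kN.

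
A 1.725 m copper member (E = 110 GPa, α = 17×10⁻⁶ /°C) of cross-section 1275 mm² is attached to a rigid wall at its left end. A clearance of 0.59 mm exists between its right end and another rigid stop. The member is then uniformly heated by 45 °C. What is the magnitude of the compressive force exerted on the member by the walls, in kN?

Unrestrained expansion: δ_free = αΔT L = 17×10⁻⁶ × 45 × 1725 = 1.32 mm.
After closing the 0.59 mm clearance, 1.32 − 0.59 = 0.7296 mm of expansion remains to be suppressed by the wall.
So σ = E(δ_free − g)/L = 110×10³ × 0.7296/1725 = 46.53 MPa.
Force on the wall = σA = 46.53 × 1275 mm² = 59.32 kN.

P ≈ 59.3 kN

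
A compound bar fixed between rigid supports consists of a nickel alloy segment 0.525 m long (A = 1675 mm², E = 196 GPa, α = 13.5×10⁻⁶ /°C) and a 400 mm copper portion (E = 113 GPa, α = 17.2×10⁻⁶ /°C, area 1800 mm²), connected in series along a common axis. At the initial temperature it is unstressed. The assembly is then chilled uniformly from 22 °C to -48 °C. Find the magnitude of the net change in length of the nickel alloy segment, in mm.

Free thermal contraction of the whole bar: Σ αᵢΔT Lᵢ = 13.5×10⁻⁶×70×525 + 17.2×10⁻⁶×70×400 = 0.9777 mm.
The walls prevent any net length change, so an axial force P (same in every segment) develops. Compatibility: P · Σ Lᵢ/(AᵢEᵢ) = δ_free.
Σ Lᵢ/(AᵢEᵢ) = 525/(1675×196×10³) + 400/(1800×113×10³) = 3.566×10⁻⁶ mm/N.
Hence P = δ_free / Σ(L/AE) = 0.9777/3.566×10⁻⁶ = 274.2 kN (tensile).
For the nickel alloy segment, free thermal change = 13.5×10⁻⁶×70×525 = 0.4961 mm and elastic change from P = 274200×525/(1675×196×10³) = 0.4385 mm; these oppose, so the net change is 0.0576 mm (segment shortens).

|ΔL| ≈ 0.0576 mm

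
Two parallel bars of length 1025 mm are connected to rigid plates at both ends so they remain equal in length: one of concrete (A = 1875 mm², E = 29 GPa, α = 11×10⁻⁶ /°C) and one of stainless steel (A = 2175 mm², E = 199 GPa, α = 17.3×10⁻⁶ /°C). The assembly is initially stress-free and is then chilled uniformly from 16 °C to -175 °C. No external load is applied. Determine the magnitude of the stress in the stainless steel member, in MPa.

σ ≈ 26.7 MPa (tensile)

The stainless steel has the larger α, so on cooling it would change length more than the concrete if both were free. The rigid plates force a common final length, so the stainless steel is put into tension and the concrete into compression, with equal and opposite forces P (no external load).
Setting the final lengths equal and cancelling L: (α₁ − α₂)ΔT = P/(A₁E₁) + P/(A₂E₂).
|α₁ − α₂|·ΔT = 6.3×10⁻⁶ × 191 = 0.001203.
1/(A₁E₁) + 1/(A₂E₂) = 1/(1875×29×10³) + 1/(2175×199×10³) = 2.07×10⁻⁸ N⁻¹.
P = 0.001203 / 2.07×10⁻⁸ = 58130 N = 58.13 kN.
σ_{stainless steel} = P/A₂ = 58130/2175 = 26.73 MPa, tensile.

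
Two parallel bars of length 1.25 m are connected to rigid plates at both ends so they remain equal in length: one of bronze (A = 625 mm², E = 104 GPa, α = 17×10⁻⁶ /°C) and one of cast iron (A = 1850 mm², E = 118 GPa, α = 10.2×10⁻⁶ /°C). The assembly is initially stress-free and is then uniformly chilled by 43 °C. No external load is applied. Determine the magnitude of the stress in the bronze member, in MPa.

σ ≈ 23.4 MPa (tensile)

The bronze has the larger α, so on cooling it would change length more than the cast iron if both were free. The rigid plates force a common final length, so the bronze is put into tension and the cast iron into compression, with equal and opposite forces P (no external load).
Equating the net (thermal + elastic) strains gives |α₁ − α₂|·ΔT = P·[1/(A₁E₁) + 1/(A₂E₂)].
|α₁ − α₂|·ΔT = 6.8×10⁻⁶ × 43 = 0.0002924.
1/(A₁E₁) + 1/(A₂E₂) = 1/(625×104×10³) + 1/(1850×118×10³) = 1.997×10⁻⁸ N⁻¹.
So P = 0.0002924 / 1.997×10⁻⁸ = 14.65 kN.
σ_{bronze} = P/A₁ = 14650/625 = 23.43 MPa, tensile.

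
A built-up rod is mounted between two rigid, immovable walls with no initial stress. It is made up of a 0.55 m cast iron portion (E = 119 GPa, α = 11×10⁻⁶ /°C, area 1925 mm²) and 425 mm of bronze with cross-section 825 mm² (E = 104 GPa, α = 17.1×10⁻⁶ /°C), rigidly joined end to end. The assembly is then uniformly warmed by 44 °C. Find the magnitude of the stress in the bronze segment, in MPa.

With the walls removed the bar would change length by δ_free = Σ αᵢΔT Lᵢ = 11×10⁻⁶×44×550 + 17.1×10⁻⁶×44×425 = 0.586 mm.
The walls prevent any net length change, so an axial force P (same in every segment) develops. Compatibility: P · Σ Lᵢ/(AᵢEᵢ) = δ_free.
Σ Lᵢ/(AᵢEᵢ) = 550/(1925×119×10³) + 425/(825×104×10³) = 7.354×10⁻⁶ mm/N.
P = 0.586 / 7.354×10⁻⁶ = 79680 N = 79.68 kN, compressive.
σ_{bronze} = P / A = 79680 / 825 = 96.58 MPa.

σ ≈ 96.6 MPa (compressive)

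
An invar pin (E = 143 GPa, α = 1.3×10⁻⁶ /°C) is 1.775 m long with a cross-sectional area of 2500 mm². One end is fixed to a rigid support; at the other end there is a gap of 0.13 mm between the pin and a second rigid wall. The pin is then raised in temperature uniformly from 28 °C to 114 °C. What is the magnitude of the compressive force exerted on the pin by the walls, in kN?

Free thermal elongation = αΔT L = 1.3×10⁻⁶ × 86 × 1775 = 0.1984 mm.
After closing the 0.13 mm clearance, 0.1984 − 0.13 = 0.06845 mm of expansion remains to be suppressed by the wall.
That suppressed elongation corresponds to σ = E·Δ/L = 143×10³ × 0.06845/1775 = 5.514 MPa.
P = σA = 5.514 × 2500 = 13.79 kN.

P ≈ 13.8 kN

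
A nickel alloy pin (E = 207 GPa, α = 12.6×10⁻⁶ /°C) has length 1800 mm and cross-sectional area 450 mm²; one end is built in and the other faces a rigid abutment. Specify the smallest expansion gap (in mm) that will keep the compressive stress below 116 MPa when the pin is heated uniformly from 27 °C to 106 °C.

g ≈ 0.783 mm

With no wall the pin would lengthen by αΔT L = 12.6×10⁻⁶ × 79 × 1800 = 1.792 mm.
At the allowable stress the elastic shortening the wall may impose is σL/E = 116 × 1800 / (207×10³) = 1.009 mm.
So the gap has to take up the difference, g_min = δ_free − σL/E = 1.792 − 1.009 = 0.783 mm.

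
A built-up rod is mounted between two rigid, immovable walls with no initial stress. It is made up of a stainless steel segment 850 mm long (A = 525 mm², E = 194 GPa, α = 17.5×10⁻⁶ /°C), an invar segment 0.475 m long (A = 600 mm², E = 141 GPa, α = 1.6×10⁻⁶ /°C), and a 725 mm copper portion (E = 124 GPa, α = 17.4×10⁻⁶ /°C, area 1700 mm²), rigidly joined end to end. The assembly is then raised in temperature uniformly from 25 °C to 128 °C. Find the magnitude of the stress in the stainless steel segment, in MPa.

σ ≈ 319 MPa (compressive)

Free thermal expansion of the whole bar: Σ αᵢΔT Lᵢ = 17.5×10⁻⁶×103×850 + 1.6×10⁻⁶×103×475 + 17.4×10⁻⁶×103×725 = 2.91 mm.
The rigid supports impose zero overall length change; the single axial force P common to all segments must satisfy P Σ Lᵢ/(AᵢEᵢ) = δ_free.
The series flexibility is Σ Lᵢ/(AᵢEᵢ) = 850/(525×194×10³) + 475/(600×141×10³) + 725/(1700×124×10³) = 1.74×10⁻⁵ mm/N.
So P = 2.91 / 1.74×10⁻⁵ = 167.2 kN, compressive.
σ_{stainless steel} = P / A = 167200 / 525 = 318.5 MPa.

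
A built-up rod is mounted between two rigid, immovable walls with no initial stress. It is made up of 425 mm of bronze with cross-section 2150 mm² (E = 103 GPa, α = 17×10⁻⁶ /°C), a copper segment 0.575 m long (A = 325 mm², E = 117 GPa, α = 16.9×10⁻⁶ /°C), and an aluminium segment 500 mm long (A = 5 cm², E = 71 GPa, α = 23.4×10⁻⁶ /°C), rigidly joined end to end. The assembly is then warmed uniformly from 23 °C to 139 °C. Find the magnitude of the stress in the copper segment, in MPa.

σ ≈ 328 MPa (compressive)

With the walls removed the bar would change length by δ_free = Σ αᵢΔT Lᵢ = 17×10⁻⁶×116×425 + 16.9×10⁻⁶×116×575 + 23.4×10⁻⁶×116×500 = 3.323 mm.
The walls prevent any net length change, so an axial force P (same in every segment) develops. Compatibility: P · Σ Lᵢ/(AᵢEᵢ) = δ_free.
The series flexibility is Σ Lᵢ/(AᵢEᵢ) = 425/(2150×103×10³) + 575/(325×117×10³) + 500/(500×71×10³) = 3.113×10⁻⁵ mm/N.
P = 3.323 / 3.113×10⁻⁵ = 106700 N = 106.7 kN, compressive.
σ_{copper} = P / A = 106700 / 325 = 328.5 MPa.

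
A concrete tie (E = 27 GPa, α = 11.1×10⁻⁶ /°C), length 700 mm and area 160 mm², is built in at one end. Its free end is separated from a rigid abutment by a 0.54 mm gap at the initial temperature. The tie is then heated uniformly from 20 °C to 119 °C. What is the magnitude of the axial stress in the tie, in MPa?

σ ≈ 8.84 MPa (compressive)

If the wall were absent the tie would grow by αΔT L = 11.1×10⁻⁶ × 99 × 700 = 0.7692 mm.
After closing the 0.54 mm clearance, 0.7692 − 0.54 = 0.2292 mm of expansion remains to be suppressed by the wall.
So σ = E(δ_free − g)/L = 27×10³ × 0.2292/700 = 8.842 MPa.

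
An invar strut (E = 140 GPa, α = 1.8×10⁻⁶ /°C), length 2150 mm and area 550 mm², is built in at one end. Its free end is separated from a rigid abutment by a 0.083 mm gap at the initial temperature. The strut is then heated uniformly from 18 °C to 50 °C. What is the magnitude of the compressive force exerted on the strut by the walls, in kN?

P ≈ 1.46 kN

If the wall were absent the strut would grow by αΔT L = 1.8×10⁻⁶ × 32 × 2150 = 0.1238 mm.
The gap closes (δ_free > 0.083 mm) and the wall then resists a further 0.1238 − 0.083 = 0.04084 mm of expansion.
Compatibility: PL/(AE) = 0.04084 mm, so σ = P/A = E × (0.04084/2150) = 2.659 MPa.
P = σA = 2.659 × 550 = 1.463 kN.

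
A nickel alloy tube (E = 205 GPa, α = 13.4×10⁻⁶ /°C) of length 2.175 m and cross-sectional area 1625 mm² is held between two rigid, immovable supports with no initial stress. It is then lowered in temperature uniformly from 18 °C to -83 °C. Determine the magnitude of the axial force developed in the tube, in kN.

The ends cannot move, so σ = EαΔT = 205×10³ × 13.4×10⁻⁶ × 101 = 277.4 MPa.
Then P = σA = 277.4 × 1625 mm² = 450.9 kN, tensile.

P ≈ 451 kN (tensile)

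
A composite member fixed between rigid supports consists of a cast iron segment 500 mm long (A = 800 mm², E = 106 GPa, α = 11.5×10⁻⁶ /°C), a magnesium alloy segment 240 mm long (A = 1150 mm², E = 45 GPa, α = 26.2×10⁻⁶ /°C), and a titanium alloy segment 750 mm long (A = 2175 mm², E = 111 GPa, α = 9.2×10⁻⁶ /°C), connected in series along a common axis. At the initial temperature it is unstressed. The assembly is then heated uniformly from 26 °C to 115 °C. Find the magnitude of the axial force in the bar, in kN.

P ≈ 124 kN (compressive)

With the walls removed the bar would change length by δ_free = Σ αᵢΔT Lᵢ = 11.5×10⁻⁶×89×500 + 26.2×10⁻⁶×89×240 + 9.2×10⁻⁶×89×750 = 1.685 mm.
The rigid supports impose zero overall length change; the single axial force P common to all segments must satisfy P Σ Lᵢ/(AᵢEᵢ) = δ_free.
The series flexibility is Σ Lᵢ/(AᵢEᵢ) = 500/(800×106×10³) + 240/(1150×45×10³) + 750/(2175×111×10³) = 1.364×10⁻⁵ mm/N.
Hence P = δ_free / Σ(L/AE) = 1.685/1.364×10⁻⁵ = 123.6 kN (compressive).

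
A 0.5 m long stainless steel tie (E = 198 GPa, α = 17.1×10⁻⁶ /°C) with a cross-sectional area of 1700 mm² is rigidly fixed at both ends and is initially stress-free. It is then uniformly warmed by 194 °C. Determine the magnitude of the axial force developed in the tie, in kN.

The ends cannot move, so σ = EαΔT = 198×10³ × 17.1×10⁻⁶ × 194 = 656.8 MPa.
Axial force P = σA = 656.8 × 1700 = 1.117×10⁶ N = 1117 kN, compressive.

P ≈ 1120 kN (compressive)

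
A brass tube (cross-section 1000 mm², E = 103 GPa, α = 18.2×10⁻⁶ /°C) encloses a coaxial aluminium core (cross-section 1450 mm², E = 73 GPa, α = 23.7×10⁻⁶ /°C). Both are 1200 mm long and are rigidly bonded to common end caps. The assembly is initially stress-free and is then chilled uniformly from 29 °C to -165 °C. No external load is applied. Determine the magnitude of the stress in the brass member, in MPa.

σ ≈ 55.7 MPa (compressive)

Equilibrium of a rigid end plate with no external load gives equal and opposite internal forces ±P in the two members. Since α_{aluminium} > α_{brass}, cooling drives the aluminium into tension and the brass into compression.
Compatibility of the two members (thermal + elastic change equal): (α₁ − α₂)ΔT = P·[1/(A₁E₁) + 1/(A₂E₂)].
|α₁ − α₂|·ΔT = 5.5×10⁻⁶ × 194 = 0.001067.
1/(A₁E₁) + 1/(A₂E₂) = 1/(1000×103×10³) + 1/(1450×73×10³) = 1.916×10⁻⁸ N⁻¹.
P = 0.001067 / 1.916×10⁻⁸ = 55700 N = 55.7 kN.
σ_{brass} = P/A₁ = 55700/1000 = 55.7 MPa, compressive.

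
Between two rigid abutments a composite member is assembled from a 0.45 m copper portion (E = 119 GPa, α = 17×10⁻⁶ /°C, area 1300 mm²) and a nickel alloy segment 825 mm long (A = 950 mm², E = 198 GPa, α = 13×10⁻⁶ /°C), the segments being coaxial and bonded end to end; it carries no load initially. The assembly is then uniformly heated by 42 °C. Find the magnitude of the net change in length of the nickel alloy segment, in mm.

If the supports were absent, the total length change would be Σ αᵢΔT Lᵢ = 17×10⁻⁶×42×450 + 13×10⁻⁶×42×825 = 0.7717 mm.
The rigid supports impose zero overall length change; the single axial force P common to all segments must satisfy P Σ Lᵢ/(AᵢEᵢ) = δ_free.
Σ Lᵢ/(AᵢEᵢ) = 450/(1300×119×10³) + 825/(950×198×10³) = 7.295×10⁻⁶ mm/N.
Hence P = δ_free / Σ(L/AE) = 0.7717/7.295×10⁻⁶ = 105.8 kN (compressive).
For the nickel alloy segment, free thermal change = 13×10⁻⁶×42×825 = 0.4504 mm and elastic change from P = 105800×825/(950×198×10³) = 0.464 mm; these oppose, so the net change is 0.0136 mm (segment shortens).

|ΔL| ≈ 0.0136 mm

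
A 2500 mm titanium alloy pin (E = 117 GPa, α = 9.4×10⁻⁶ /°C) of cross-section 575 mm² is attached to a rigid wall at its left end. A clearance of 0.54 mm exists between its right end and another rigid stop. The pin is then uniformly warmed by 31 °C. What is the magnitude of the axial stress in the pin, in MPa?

Unrestrained expansion: δ_free = αΔT L = 9.4×10⁻⁶ × 31 × 2500 = 0.7285 mm.
This exceeds the 0.54 mm gap, so the wall pushes back. The portion of expansion that must be recovered elastically is δ_free − gap = 0.7285 − 0.54 = 0.1885 mm.
Compatibility: PL/(AE) = 0.1885 mm, so σ = P/A = E × (0.1885/2500) = 8.822 MPa.

σ ≈ 8.82 MPa (compressive)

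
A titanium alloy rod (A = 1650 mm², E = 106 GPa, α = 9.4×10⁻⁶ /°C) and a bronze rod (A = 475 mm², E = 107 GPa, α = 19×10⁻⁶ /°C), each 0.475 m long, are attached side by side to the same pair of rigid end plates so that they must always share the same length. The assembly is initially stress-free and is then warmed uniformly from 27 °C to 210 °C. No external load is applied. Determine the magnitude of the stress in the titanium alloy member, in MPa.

Equilibrium of a rigid end plate with no external load gives equal and opposite internal forces ±P in the two members. Since α_{bronze} > α_{titanium alloy}, heating drives the bronze into compression and the titanium alloy into tension.
Equating the net (thermal + elastic) strains gives |α₁ − α₂|·ΔT = P·[1/(A₁E₁) + 1/(A₂E₂)].
|α₁ − α₂|·ΔT = 9.6×10⁻⁶ × 183 = 0.001757.
1/(A₁E₁) + 1/(A₂E₂) = 1/(1650×106×10³) + 1/(475×107×10³) = 2.539×10⁻⁸ N⁻¹.
P = 0.001757 / 2.539×10⁻⁸ = 69180 N = 69.18 kN.
σ_{titanium alloy} = P/A₁ = 69180/1650 = 41.93 MPa, tensile.

σ ≈ 41.9 MPa (tensile)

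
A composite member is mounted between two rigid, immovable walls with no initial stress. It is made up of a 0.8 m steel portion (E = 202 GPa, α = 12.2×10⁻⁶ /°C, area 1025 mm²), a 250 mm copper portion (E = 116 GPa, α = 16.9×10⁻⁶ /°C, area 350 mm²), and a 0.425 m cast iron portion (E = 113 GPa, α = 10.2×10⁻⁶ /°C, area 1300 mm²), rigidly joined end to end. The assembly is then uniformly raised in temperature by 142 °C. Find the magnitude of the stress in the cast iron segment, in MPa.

If the supports were absent, the total length change would be Σ αᵢΔT Lᵢ = 12.2×10⁻⁶×142×800 + 16.9×10⁻⁶×142×250 + 10.2×10⁻⁶×142×425 = 2.601 mm.
The walls prevent any net length change, so an axial force P (same in every segment) develops. Compatibility: P · Σ Lᵢ/(AᵢEᵢ) = δ_free.
The series flexibility is Σ Lᵢ/(AᵢEᵢ) = 800/(1025×202×10³) + 250/(350×116×10³) + 425/(1300×113×10³) = 1.291×10⁻⁵ mm/N.
P = 2.601 / 1.291×10⁻⁵ = 201400 N = 201.4 kN, compressive.
σ_{cast iron} = P / A = 201400 / 1300 = 154.9 MPa.

σ ≈ 155 MPa (compressive)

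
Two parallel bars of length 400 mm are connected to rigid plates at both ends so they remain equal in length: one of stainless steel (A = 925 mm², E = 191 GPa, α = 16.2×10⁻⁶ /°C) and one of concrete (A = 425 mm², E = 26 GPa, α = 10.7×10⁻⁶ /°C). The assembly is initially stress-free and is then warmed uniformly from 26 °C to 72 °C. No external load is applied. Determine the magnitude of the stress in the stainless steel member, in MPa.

σ ≈ 2.84 MPa (compressive)

Equilibrium of a rigid end plate with no external load gives equal and opposite internal forces ±P in the two members. Since α_{stainless steel} > α_{concrete}, heating drives the stainless steel into compression and the concrete into tension.
Setting the final lengths equal and cancelling L: (α₁ − α₂)ΔT = P/(A₁E₁) + P/(A₂E₂).
|α₁ − α₂|·ΔT = 5.5×10⁻⁶ × 46 = 0.000253.
1/(A₁E₁) + 1/(A₂E₂) = 1/(925×191×10³) + 1/(425×26×10³) = 9.616×10⁻⁸ N⁻¹.
P = 0.000253 / 9.616×10⁻⁸ = 2631 N = 2.631 kN.
σ_{stainless steel} = P/A₁ = 2631/925 = 2.844 MPa, compressive.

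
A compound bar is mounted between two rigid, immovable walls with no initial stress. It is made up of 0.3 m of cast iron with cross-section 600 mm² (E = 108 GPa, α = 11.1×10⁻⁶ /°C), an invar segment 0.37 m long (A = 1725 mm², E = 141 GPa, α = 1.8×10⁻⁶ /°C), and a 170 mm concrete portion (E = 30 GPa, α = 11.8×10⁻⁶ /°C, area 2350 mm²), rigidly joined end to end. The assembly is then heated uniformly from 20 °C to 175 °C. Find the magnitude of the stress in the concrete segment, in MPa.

σ ≈ 46.2 MPa (compressive)

Free thermal expansion of the whole bar: Σ αᵢΔT Lᵢ = 11.1×10⁻⁶×155×300 + 1.8×10⁻⁶×155×370 + 11.8×10⁻⁶×155×170 = 0.9303 mm.
Since the ends are fixed, an axial force P builds up, equal in every segment, with P · Σ Lᵢ/(AᵢEᵢ) = δ_free.
The series flexibility is Σ Lᵢ/(AᵢEᵢ) = 300/(600×108×10³) + 370/(1725×141×10³) + 170/(2350×30×10³) = 8.562×10⁻⁶ mm/N.
Hence P = δ_free / Σ(L/AE) = 0.9303/8.562×10⁻⁶ = 108.7 kN (compressive).
σ_{concrete} = P / A = 108700 / 2350 = 46.24 MPa.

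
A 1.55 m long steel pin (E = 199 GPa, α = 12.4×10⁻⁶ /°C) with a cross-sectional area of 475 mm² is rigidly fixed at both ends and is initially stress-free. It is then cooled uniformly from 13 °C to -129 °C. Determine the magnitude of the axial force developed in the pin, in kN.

The ends cannot move, so σ = EαΔT = 199×10³ × 12.4×10⁻⁶ × 142 = 350.4 MPa.
Then P = σA = 350.4 × 475 mm² = 166.4 kN, tensile.

P ≈ 166 kN (tensile)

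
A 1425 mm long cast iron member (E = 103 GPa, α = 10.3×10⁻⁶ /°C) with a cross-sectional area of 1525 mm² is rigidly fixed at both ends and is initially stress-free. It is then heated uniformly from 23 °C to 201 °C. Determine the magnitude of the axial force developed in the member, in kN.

The ends cannot move, so σ = EαΔT = 103×10³ × 10.3×10⁻⁶ × 178 = 188.8 MPa.
Axial force P = σA = 188.8 × 1525 = 288000 N = 288 kN, compressive.

P ≈ 288 kN (compressive)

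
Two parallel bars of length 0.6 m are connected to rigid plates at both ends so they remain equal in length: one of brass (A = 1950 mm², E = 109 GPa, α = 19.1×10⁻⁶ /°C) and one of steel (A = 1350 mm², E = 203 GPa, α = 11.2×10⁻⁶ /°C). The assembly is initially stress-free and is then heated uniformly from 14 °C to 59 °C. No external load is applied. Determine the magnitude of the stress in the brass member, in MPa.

σ ≈ 21.8 MPa (compressive)

The brass has the larger α, so on heating it would change length more than the steel if both were free. The rigid plates force a common final length, so the brass is put into compression and the steel into tension, with equal and opposite forces P (no external load).
Compatibility of the two members (thermal + elastic change equal): (α₁ − α₂)ΔT = P·[1/(A₁E₁) + 1/(A₂E₂)].
|α₁ − α₂|·ΔT = 7.9×10⁻⁶ × 45 = 0.0003555.
1/(A₁E₁) + 1/(A₂E₂) = 1/(1950×109×10³) + 1/(1350×203×10³) = 8.354×10⁻⁹ N⁻¹.
P = 0.0003555 / 8.354×10⁻⁹ = 42560 N = 42.56 kN.
σ_{brass} = P/A₁ = 42560/1950 = 21.82 MPa, compressive.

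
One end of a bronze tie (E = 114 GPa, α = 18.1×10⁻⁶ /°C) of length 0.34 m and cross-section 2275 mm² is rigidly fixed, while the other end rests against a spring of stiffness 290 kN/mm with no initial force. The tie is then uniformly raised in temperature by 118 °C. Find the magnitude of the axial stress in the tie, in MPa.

σ ≈ 67.1 MPa (compressive)

If the spring were absent the tie would lengthen by αΔT L = 18.1×10⁻⁶ × 118 × 340 = 0.7262 mm.
With a force P in the spring, the elastic change of the tie is PL/(AE) and that of the spring is P/k; compatibility requires their sum to equal δ_free.
P [ L/(AE) + 1/k ] = δ_free → P [ 340/(2275×114×10³) + 1/(290×10³) ] = 0.7262.
P = 0.7262 / 4.759×10⁻⁶ = 152600 N.
σ = P/A = 152600/2275 = 67.07 MPa.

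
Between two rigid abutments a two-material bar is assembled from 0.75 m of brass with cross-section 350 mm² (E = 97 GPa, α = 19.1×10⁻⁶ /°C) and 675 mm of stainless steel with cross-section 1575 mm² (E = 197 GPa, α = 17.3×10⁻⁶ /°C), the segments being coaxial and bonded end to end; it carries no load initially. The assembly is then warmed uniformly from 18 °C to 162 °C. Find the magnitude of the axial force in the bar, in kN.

P ≈ 154 kN (compressive)

With the walls removed the bar would change length by δ_free = Σ αᵢΔT Lᵢ = 19.1×10⁻⁶×144×750 + 17.3×10⁻⁶×144×675 = 3.744 mm.
Since the ends are fixed, an axial force P builds up, equal in every segment, with P · Σ Lᵢ/(AᵢEᵢ) = δ_free.
The series flexibility is Σ Lᵢ/(AᵢEᵢ) = 750/(350×97×10³) + 675/(1575×197×10³) = 2.427×10⁻⁵ mm/N.
Hence P = δ_free / Σ(L/AE) = 3.744/2.427×10⁻⁵ = 154.3 kN (compressive).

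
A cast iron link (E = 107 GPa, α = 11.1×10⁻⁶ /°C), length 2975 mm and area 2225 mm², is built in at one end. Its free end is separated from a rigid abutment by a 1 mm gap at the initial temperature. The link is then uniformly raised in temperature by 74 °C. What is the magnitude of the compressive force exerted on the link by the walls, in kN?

Unrestrained expansion: δ_free = αΔT L = 11.1×10⁻⁶ × 74 × 2975 = 2.444 mm.
This exceeds the 1 mm gap, so the wall pushes back. The portion of expansion that must be recovered elastically is δ_free − gap = 2.444 − 1 = 1.444 mm.
That suppressed elongation corresponds to σ = E·Δ/L = 107×10³ × 1.444/2975 = 51.92 MPa.
Force on the wall = σA = 51.92 × 2225 mm² = 115.5 kN.

P ≈ 116 kN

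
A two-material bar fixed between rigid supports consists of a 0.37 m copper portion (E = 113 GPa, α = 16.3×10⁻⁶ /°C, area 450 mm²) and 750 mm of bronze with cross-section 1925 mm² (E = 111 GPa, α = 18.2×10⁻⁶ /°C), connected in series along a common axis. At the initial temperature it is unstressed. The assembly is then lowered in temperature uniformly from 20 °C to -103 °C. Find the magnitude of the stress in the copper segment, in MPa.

Free thermal contraction of the whole bar: Σ αᵢΔT Lᵢ = 16.3×10⁻⁶×123×370 + 18.2×10⁻⁶×123×750 = 2.421 mm.
The walls prevent any net length change, so an axial force P (same in every segment) develops. Compatibility: P · Σ Lᵢ/(AᵢEᵢ) = δ_free.
The series flexibility is Σ Lᵢ/(AᵢEᵢ) = 370/(450×113×10³) + 750/(1925×111×10³) = 1.079×10⁻⁵ mm/N.
P = 2.421 / 1.079×10⁻⁵ = 224400 N = 224.4 kN, tensile.
σ_{copper} = P / A = 224400 / 450 = 498.7 MPa.

σ ≈ 499 MPa (tensile)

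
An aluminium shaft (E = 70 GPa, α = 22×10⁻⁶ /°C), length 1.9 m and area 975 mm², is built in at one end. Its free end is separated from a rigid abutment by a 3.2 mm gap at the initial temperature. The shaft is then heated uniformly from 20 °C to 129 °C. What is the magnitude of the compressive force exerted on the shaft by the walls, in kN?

Free thermal elongation = αΔT L = 22×10⁻⁶ × 109 × 1900 = 4.556 mm.
This exceeds the 3.2 mm gap, so the wall pushes back. The portion of expansion that must be recovered elastically is δ_free − gap = 4.556 − 3.2 = 1.356 mm.
That suppressed elongation corresponds to σ = E·Δ/L = 70×10³ × 1.356/1900 = 49.97 MPa.
P = σA = 49.97 × 975 = 48.72 kN.

P ≈ 48.7 kN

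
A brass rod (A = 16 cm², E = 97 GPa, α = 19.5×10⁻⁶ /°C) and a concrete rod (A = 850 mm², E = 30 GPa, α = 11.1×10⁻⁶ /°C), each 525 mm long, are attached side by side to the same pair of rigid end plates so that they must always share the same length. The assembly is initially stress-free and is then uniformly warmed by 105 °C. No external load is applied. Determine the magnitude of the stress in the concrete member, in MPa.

σ ≈ 22.7 MPa (tensile)

The brass has the larger α, so on heating it would change length more than the concrete if both were free. The rigid plates force a common final length, so the brass is put into compression and the concrete into tension, with equal and opposite forces P (no external load).
Compatibility of the two members (thermal + elastic change equal): (α₁ − α₂)ΔT = P·[1/(A₁E₁) + 1/(A₂E₂)].
|α₁ − α₂|·ΔT = 8.4×10⁻⁶ × 105 = 0.000882.
1/(A₁E₁) + 1/(A₂E₂) = 1/(1600×97×10³) + 1/(850×30×10³) = 4.566×10⁻⁸ N⁻¹.
So P = 0.000882 / 4.566×10⁻⁸ = 19.32 kN.
σ_{concrete} = P/A₂ = 19320/850 = 22.73 MPa, tensile.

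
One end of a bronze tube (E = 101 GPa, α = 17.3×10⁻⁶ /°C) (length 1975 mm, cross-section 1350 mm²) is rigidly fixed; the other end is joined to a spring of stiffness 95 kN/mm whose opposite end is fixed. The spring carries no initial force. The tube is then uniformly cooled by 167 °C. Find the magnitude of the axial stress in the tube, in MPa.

The unrestrained thermal change is αΔT L = 17.3×10⁻⁶ × 167 × 1975 = 5.706 mm.
Let P be the tensile force in the spring. The tube extends elastically by PL/(AE) and the spring stretches by P/k; together these equal δ_free.
So P = δ_free / [L/(AE) + 1/k] = 5.706 / [ 1975/(1350×101×10³) + 1/(95×10³) ].
P = 5.706 / 2.501×10⁻⁵ = 228100 N.
σ = P/A = 228100/1350 = 169 MPa.

σ ≈ 169 MPa (tensile)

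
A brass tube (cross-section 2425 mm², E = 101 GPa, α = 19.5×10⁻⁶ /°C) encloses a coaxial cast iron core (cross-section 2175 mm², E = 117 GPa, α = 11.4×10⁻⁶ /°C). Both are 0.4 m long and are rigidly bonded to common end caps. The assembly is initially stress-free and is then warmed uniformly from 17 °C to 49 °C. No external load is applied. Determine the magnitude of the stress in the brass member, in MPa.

Equilibrium of a rigid end plate with no external load gives equal and opposite internal forces ±P in the two members. Since α_{brass} > α_{cast iron}, heating drives the brass into compression and the cast iron into tension.
Setting the final lengths equal and cancelling L: (α₁ − α₂)ΔT = P/(A₁E₁) + P/(A₂E₂).
|α₁ − α₂|·ΔT = 8.1×10⁻⁶ × 32 = 0.0002592.
1/(A₁E₁) + 1/(A₂E₂) = 1/(2425×101×10³) + 1/(2175×117×10³) = 8.013×10⁻⁹ N⁻¹.
So P = 0.0002592 / 8.013×10⁻⁹ = 32.35 kN.
σ_{brass} = P/A₁ = 32350/2425 = 13.34 MPa, compressive.

σ ≈ 13.3 MPa (compressive)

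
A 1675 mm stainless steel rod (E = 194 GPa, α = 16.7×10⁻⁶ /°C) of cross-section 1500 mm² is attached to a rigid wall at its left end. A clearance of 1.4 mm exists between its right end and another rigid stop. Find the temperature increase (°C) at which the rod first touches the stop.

ΔT ≈ 50 °C

The gap closes when αΔT L = 1.4 mm, since the rod is still unstressed at that instant.
ΔT = 1.4 / (16.7×10⁻⁶ × 1675) = 50.05 °C.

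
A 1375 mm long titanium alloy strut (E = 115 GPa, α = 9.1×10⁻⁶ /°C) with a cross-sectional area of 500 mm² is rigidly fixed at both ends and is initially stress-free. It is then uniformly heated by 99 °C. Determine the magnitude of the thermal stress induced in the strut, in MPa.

With length fixed, the mechanical strain must cancel the thermal strain αΔT = 9.1×10⁻⁶ × 99 = 900.9×10⁻⁶.
Hence σ = E·αΔT = 115×10³ × 900.9×10⁻⁶ = 103.6 MPa, compressive.

σ ≈ 104 MPa (compressive)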